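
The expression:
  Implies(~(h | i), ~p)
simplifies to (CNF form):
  h | i | ~p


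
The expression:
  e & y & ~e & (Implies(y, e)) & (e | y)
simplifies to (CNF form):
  False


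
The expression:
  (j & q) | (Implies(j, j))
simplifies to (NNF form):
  True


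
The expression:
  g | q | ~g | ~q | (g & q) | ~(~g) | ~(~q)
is always true.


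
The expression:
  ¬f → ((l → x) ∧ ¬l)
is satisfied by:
  {f: True, l: False}
  {l: False, f: False}
  {l: True, f: True}


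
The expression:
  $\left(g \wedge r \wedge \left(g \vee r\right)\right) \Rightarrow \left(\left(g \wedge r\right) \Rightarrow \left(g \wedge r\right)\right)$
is always true.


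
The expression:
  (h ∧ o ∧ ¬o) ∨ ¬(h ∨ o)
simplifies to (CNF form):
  ¬h ∧ ¬o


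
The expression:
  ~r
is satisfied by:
  {r: False}


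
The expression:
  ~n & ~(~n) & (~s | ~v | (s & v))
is never true.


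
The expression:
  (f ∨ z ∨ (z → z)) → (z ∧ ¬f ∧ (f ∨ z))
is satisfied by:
  {z: True, f: False}


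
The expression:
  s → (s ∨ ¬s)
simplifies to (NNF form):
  True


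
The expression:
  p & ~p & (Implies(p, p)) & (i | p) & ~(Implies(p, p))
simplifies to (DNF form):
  False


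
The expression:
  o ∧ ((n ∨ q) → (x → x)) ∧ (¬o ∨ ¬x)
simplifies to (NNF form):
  o ∧ ¬x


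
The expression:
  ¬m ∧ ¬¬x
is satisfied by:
  {x: True, m: False}


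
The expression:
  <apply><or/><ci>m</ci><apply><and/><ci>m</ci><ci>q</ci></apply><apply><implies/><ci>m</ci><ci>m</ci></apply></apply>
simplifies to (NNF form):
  <true/>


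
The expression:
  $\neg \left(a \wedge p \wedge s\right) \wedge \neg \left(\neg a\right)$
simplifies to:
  $a \wedge \left(\neg p \vee \neg s\right)$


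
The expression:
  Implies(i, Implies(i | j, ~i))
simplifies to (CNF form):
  ~i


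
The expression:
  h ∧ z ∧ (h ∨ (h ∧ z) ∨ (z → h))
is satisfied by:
  {h: True, z: True}


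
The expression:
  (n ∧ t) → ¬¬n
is always true.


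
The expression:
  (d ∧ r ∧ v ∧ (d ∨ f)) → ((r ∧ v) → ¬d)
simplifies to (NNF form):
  ¬d ∨ ¬r ∨ ¬v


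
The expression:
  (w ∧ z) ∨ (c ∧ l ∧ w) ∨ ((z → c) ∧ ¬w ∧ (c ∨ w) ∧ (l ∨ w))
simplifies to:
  (c ∨ w) ∧ (c ∨ z) ∧ (l ∨ w) ∧ (l ∨ z)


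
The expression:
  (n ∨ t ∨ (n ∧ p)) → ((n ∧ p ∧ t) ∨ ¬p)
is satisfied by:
  {n: False, p: False, t: False}
  {t: True, n: False, p: False}
  {n: True, t: False, p: False}
  {t: True, n: True, p: False}
  {p: True, t: False, n: False}
  {t: True, p: True, n: True}


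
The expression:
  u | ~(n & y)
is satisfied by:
  {u: True, y: False, n: False}
  {u: False, y: False, n: False}
  {n: True, u: True, y: False}
  {n: True, u: False, y: False}
  {y: True, u: True, n: False}
  {y: True, u: False, n: False}
  {y: True, n: True, u: True}


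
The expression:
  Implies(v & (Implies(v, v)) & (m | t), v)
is always true.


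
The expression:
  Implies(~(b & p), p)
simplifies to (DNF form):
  p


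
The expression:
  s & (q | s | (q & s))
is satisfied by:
  {s: True}


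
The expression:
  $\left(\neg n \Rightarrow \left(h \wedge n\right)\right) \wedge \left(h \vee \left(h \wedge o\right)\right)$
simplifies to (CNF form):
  $h \wedge n$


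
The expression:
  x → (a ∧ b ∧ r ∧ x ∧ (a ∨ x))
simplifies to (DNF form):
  (a ∧ b ∧ r) ∨ ¬x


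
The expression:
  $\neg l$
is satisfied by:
  {l: False}


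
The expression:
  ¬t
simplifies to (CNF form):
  ¬t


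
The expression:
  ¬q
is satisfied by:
  {q: False}


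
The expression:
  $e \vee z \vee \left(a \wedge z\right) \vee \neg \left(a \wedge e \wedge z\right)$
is always true.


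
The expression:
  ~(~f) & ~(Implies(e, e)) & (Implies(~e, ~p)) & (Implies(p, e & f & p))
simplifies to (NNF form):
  False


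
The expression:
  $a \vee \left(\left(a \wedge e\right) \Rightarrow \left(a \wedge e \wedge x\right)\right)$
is always true.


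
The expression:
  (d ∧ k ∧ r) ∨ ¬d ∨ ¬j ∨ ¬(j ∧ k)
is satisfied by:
  {r: True, k: False, d: False, j: False}
  {r: False, k: False, d: False, j: False}
  {r: True, j: True, k: False, d: False}
  {j: True, r: False, k: False, d: False}
  {r: True, d: True, j: False, k: False}
  {d: True, j: False, k: False, r: False}
  {r: True, j: True, d: True, k: False}
  {j: True, d: True, r: False, k: False}
  {r: True, k: True, j: False, d: False}
  {k: True, j: False, d: False, r: False}
  {r: True, j: True, k: True, d: False}
  {j: True, k: True, r: False, d: False}
  {r: True, d: True, k: True, j: False}
  {d: True, k: True, j: False, r: False}
  {r: True, j: True, d: True, k: True}


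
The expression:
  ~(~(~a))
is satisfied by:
  {a: False}


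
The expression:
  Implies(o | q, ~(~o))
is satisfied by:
  {o: True, q: False}
  {q: False, o: False}
  {q: True, o: True}


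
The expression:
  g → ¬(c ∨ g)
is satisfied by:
  {g: False}


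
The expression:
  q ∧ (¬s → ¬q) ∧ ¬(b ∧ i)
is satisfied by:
  {s: True, q: True, b: False, i: False}
  {i: True, s: True, q: True, b: False}
  {b: True, s: True, q: True, i: False}


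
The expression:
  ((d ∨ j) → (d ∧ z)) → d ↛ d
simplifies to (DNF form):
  (d ∧ ¬z) ∨ (j ∧ ¬d)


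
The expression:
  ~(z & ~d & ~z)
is always true.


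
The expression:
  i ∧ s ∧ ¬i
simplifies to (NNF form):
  False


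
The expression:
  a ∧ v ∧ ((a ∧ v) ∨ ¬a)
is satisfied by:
  {a: True, v: True}


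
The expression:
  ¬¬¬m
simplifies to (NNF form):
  ¬m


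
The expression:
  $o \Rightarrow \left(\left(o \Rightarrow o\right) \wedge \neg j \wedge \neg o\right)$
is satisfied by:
  {o: False}


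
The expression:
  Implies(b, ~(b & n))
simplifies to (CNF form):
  ~b | ~n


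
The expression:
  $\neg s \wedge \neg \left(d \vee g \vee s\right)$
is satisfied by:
  {g: False, d: False, s: False}


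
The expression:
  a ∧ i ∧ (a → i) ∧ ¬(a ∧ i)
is never true.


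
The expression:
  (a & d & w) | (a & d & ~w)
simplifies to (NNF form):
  a & d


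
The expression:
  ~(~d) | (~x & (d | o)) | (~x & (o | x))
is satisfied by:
  {d: True, o: True, x: False}
  {d: True, x: False, o: False}
  {d: True, o: True, x: True}
  {d: True, x: True, o: False}
  {o: True, x: False, d: False}


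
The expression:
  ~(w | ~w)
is never true.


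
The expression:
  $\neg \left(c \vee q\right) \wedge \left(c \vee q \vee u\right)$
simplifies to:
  $u \wedge \neg c \wedge \neg q$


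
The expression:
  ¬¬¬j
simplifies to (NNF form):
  ¬j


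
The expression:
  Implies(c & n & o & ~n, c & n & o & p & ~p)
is always true.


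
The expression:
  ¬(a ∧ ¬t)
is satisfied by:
  {t: True, a: False}
  {a: False, t: False}
  {a: True, t: True}


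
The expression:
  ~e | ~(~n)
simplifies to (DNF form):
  n | ~e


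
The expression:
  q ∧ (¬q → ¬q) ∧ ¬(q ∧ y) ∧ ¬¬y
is never true.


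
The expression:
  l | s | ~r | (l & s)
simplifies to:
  l | s | ~r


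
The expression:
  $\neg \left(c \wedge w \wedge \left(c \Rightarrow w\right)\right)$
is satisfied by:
  {w: False, c: False}
  {c: True, w: False}
  {w: True, c: False}


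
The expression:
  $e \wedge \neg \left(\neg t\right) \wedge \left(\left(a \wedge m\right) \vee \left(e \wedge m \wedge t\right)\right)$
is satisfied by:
  {t: True, m: True, e: True}


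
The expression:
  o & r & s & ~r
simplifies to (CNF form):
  False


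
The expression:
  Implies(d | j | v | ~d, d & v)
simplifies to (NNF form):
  d & v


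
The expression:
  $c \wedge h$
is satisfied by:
  {h: True, c: True}


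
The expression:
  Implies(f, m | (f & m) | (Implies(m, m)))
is always true.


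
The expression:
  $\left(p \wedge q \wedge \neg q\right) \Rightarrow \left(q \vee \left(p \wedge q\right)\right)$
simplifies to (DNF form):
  $\text{True}$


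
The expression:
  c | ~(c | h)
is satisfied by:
  {c: True, h: False}
  {h: False, c: False}
  {h: True, c: True}


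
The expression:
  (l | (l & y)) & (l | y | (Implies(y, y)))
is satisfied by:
  {l: True}


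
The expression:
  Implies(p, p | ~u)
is always true.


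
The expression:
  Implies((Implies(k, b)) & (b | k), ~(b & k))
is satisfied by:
  {k: False, b: False}
  {b: True, k: False}
  {k: True, b: False}


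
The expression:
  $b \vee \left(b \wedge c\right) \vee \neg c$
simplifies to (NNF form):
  $b \vee \neg c$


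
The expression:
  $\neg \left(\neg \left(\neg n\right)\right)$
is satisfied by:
  {n: False}


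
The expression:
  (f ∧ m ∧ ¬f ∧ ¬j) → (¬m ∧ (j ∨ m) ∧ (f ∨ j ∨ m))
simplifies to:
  True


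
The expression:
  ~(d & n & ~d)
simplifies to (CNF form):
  True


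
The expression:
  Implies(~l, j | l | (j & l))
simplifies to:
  j | l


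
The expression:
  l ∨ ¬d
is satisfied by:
  {l: True, d: False}
  {d: False, l: False}
  {d: True, l: True}


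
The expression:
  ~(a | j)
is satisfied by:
  {j: False, a: False}


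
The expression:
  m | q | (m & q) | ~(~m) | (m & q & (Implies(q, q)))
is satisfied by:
  {q: True, m: True}
  {q: True, m: False}
  {m: True, q: False}


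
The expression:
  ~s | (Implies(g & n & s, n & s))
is always true.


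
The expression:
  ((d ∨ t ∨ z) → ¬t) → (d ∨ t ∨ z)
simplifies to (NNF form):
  d ∨ t ∨ z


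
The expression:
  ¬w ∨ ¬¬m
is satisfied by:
  {m: True, w: False}
  {w: False, m: False}
  {w: True, m: True}


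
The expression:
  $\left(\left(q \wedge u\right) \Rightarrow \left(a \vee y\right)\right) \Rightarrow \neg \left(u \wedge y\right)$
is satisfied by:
  {u: False, y: False}
  {y: True, u: False}
  {u: True, y: False}


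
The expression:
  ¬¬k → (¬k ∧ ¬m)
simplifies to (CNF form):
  ¬k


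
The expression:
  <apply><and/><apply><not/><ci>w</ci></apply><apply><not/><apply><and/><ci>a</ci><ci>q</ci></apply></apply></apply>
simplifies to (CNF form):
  <apply><and/><apply><not/><ci>w</ci></apply><apply><or/><apply><not/><ci>a</ci></apply><apply><not/><ci>q</ci></apply></apply></apply>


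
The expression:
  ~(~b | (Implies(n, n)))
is never true.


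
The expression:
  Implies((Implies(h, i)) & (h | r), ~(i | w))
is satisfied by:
  {r: False, i: False, h: False, w: False}
  {w: True, r: False, i: False, h: False}
  {h: True, r: False, i: False, w: False}
  {w: True, h: True, r: False, i: False}
  {r: True, w: False, i: False, h: False}
  {h: True, r: True, w: False, i: False}
  {w: True, h: True, r: True, i: False}
  {i: True, h: False, r: False, w: False}
  {i: True, w: True, h: False, r: False}


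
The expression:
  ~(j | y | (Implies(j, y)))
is never true.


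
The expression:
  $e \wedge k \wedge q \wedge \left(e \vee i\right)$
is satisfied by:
  {e: True, q: True, k: True}


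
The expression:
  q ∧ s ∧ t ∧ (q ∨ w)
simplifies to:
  q ∧ s ∧ t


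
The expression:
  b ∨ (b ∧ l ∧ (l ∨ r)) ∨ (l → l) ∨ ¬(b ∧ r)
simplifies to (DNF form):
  True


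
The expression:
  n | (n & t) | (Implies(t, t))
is always true.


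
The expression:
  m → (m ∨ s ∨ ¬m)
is always true.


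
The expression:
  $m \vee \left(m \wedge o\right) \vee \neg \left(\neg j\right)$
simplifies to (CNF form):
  $j \vee m$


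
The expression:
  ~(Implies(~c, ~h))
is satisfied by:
  {h: True, c: False}


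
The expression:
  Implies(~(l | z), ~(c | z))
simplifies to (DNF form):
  l | z | ~c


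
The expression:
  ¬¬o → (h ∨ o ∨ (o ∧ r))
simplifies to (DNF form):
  True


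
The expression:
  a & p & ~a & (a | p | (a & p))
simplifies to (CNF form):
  False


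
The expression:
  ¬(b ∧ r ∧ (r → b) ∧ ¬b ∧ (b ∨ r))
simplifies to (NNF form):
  True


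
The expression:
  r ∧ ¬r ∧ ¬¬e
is never true.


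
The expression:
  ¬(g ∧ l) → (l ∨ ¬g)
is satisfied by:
  {l: True, g: False}
  {g: False, l: False}
  {g: True, l: True}


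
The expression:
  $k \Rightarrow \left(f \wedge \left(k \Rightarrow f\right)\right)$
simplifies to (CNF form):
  $f \vee \neg k$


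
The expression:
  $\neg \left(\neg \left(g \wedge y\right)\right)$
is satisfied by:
  {g: True, y: True}


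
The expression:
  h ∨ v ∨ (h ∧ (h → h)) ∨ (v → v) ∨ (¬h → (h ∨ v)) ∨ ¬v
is always true.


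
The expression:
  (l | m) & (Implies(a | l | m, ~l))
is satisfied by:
  {m: True, l: False}


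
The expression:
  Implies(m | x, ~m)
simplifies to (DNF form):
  ~m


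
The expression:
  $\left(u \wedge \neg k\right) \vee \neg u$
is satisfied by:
  {u: False, k: False}
  {k: True, u: False}
  {u: True, k: False}


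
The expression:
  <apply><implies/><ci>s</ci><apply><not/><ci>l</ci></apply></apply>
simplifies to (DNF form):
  <apply><or/><apply><not/><ci>l</ci></apply><apply><not/><ci>s</ci></apply></apply>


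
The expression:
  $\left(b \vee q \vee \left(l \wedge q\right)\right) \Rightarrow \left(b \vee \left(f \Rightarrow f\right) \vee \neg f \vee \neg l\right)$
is always true.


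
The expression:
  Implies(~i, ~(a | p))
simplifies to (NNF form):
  i | (~a & ~p)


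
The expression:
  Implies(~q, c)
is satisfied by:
  {q: True, c: True}
  {q: True, c: False}
  {c: True, q: False}


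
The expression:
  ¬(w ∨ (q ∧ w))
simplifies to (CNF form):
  ¬w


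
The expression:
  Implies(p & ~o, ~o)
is always true.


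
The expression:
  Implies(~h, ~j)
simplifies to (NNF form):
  h | ~j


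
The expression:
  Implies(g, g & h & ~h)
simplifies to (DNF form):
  ~g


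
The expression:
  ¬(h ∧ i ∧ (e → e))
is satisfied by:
  {h: False, i: False}
  {i: True, h: False}
  {h: True, i: False}


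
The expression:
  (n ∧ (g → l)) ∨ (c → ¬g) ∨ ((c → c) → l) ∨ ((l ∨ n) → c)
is always true.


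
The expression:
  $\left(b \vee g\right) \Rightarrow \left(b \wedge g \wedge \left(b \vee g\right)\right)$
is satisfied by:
  {b: False, g: False}
  {g: True, b: True}


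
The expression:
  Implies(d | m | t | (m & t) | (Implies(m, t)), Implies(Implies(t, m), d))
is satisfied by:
  {d: True, t: True, m: False}
  {d: True, t: False, m: False}
  {d: True, m: True, t: True}
  {d: True, m: True, t: False}
  {t: True, m: False, d: False}


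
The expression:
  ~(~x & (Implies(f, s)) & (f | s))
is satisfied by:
  {x: True, s: False}
  {s: False, x: False}
  {s: True, x: True}


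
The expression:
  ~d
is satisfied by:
  {d: False}


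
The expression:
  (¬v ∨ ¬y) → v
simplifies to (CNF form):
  v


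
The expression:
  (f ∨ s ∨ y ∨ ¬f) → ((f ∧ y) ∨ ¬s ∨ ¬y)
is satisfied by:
  {f: True, s: False, y: False}
  {s: False, y: False, f: False}
  {y: True, f: True, s: False}
  {y: True, s: False, f: False}
  {f: True, s: True, y: False}
  {s: True, f: False, y: False}
  {y: True, s: True, f: True}


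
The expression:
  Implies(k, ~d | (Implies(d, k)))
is always true.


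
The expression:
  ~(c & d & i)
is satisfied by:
  {c: False, d: False, i: False}
  {i: True, c: False, d: False}
  {d: True, c: False, i: False}
  {i: True, d: True, c: False}
  {c: True, i: False, d: False}
  {i: True, c: True, d: False}
  {d: True, c: True, i: False}


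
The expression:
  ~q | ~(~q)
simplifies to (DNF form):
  True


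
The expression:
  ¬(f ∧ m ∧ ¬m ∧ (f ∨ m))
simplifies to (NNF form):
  True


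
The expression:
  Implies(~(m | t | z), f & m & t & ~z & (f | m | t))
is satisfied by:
  {t: True, m: True, z: True}
  {t: True, m: True, z: False}
  {t: True, z: True, m: False}
  {t: True, z: False, m: False}
  {m: True, z: True, t: False}
  {m: True, z: False, t: False}
  {z: True, m: False, t: False}


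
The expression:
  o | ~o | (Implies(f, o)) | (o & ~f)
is always true.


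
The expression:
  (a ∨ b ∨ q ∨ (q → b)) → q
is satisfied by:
  {q: True}


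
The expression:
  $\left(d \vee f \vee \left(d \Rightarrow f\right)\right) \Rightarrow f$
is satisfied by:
  {f: True}


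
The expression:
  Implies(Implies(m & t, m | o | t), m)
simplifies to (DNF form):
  m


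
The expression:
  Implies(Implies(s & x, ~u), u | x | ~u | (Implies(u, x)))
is always true.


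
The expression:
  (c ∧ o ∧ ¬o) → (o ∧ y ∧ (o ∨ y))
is always true.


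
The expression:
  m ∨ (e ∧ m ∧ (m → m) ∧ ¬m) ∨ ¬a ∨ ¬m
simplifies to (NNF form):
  True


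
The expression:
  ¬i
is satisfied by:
  {i: False}


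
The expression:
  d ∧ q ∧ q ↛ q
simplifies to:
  False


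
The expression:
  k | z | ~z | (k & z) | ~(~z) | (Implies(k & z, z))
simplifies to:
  True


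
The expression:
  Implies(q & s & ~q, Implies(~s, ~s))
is always true.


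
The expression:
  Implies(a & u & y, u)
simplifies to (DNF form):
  True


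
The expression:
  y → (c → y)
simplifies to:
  True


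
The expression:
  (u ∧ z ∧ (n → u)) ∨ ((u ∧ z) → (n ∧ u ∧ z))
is always true.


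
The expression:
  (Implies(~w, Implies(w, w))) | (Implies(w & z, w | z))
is always true.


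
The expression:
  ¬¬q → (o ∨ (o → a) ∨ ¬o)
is always true.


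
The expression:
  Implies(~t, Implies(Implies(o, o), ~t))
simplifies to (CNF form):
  True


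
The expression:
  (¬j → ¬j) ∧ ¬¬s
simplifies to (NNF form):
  s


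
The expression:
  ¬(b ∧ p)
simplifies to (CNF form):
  ¬b ∨ ¬p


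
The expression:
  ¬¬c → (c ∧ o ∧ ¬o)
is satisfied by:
  {c: False}


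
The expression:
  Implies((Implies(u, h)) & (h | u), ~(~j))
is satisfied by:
  {j: True, h: False}
  {h: False, j: False}
  {h: True, j: True}


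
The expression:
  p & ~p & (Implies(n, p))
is never true.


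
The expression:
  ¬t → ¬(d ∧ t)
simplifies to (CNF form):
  True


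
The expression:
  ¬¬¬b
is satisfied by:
  {b: False}


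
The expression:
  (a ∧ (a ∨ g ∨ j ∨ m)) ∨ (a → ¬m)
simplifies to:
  True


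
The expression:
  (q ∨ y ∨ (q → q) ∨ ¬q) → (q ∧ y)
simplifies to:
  q ∧ y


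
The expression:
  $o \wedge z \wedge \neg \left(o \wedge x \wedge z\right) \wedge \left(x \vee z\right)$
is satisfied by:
  {z: True, o: True, x: False}


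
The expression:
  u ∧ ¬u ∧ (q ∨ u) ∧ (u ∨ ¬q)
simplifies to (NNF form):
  False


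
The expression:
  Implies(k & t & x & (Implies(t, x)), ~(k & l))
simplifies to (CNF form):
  ~k | ~l | ~t | ~x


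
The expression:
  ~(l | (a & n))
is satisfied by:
  {n: False, l: False, a: False}
  {a: True, n: False, l: False}
  {n: True, a: False, l: False}


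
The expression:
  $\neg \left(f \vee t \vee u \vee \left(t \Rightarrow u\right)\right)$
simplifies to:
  $\text{False}$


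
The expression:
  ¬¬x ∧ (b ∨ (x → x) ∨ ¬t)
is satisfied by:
  {x: True}


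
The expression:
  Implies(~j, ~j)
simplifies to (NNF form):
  True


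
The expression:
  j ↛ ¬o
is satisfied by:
  {j: True, o: True}


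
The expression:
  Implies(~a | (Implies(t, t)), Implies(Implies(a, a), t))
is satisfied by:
  {t: True}


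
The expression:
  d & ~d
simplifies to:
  False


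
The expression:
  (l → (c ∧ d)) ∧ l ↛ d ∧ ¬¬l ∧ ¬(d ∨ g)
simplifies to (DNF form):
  False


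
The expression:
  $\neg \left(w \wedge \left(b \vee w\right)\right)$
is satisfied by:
  {w: False}


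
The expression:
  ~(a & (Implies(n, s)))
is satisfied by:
  {n: True, a: False, s: False}
  {n: False, a: False, s: False}
  {s: True, n: True, a: False}
  {s: True, n: False, a: False}
  {a: True, n: True, s: False}


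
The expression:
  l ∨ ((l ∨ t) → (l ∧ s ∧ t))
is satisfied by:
  {l: True, t: False}
  {t: False, l: False}
  {t: True, l: True}


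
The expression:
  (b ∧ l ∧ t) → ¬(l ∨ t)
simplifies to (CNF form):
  ¬b ∨ ¬l ∨ ¬t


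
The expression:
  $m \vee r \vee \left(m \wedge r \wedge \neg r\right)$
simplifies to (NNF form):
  $m \vee r$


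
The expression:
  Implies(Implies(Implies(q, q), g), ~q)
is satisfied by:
  {g: False, q: False}
  {q: True, g: False}
  {g: True, q: False}


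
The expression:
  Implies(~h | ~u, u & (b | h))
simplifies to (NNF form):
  u & (b | h)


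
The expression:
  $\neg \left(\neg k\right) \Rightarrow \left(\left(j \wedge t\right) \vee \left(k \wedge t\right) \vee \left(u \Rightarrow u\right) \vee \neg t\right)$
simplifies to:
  $\text{True}$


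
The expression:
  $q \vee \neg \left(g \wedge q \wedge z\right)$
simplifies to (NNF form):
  $\text{True}$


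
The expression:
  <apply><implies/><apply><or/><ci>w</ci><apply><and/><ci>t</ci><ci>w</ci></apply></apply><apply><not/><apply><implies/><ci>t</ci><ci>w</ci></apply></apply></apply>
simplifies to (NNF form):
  <apply><not/><ci>w</ci></apply>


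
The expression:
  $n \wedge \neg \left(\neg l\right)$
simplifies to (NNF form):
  $l \wedge n$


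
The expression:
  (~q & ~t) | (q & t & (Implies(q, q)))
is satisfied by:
  {t: False, q: False}
  {q: True, t: True}


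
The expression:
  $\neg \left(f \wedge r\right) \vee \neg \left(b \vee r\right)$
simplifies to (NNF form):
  $\neg f \vee \neg r$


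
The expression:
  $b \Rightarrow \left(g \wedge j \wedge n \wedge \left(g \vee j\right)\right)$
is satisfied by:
  {j: True, g: True, n: True, b: False}
  {j: True, g: True, n: False, b: False}
  {j: True, n: True, g: False, b: False}
  {j: True, n: False, g: False, b: False}
  {g: True, n: True, j: False, b: False}
  {g: True, n: False, j: False, b: False}
  {n: True, j: False, g: False, b: False}
  {n: False, j: False, g: False, b: False}
  {b: True, j: True, g: True, n: True}


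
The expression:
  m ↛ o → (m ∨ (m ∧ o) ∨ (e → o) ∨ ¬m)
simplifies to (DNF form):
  True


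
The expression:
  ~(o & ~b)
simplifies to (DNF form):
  b | ~o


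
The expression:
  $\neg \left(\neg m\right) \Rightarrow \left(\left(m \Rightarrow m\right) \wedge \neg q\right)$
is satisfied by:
  {m: False, q: False}
  {q: True, m: False}
  {m: True, q: False}


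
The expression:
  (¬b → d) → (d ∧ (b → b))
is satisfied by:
  {d: True, b: False}
  {b: False, d: False}
  {b: True, d: True}


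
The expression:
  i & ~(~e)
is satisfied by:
  {i: True, e: True}


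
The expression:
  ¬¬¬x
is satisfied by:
  {x: False}


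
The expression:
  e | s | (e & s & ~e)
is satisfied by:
  {e: True, s: True}
  {e: True, s: False}
  {s: True, e: False}


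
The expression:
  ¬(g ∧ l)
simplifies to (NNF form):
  ¬g ∨ ¬l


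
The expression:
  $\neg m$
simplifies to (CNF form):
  $\neg m$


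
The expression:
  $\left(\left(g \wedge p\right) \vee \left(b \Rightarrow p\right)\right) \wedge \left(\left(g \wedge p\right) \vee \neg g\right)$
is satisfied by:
  {p: True, g: False, b: False}
  {b: True, p: True, g: False}
  {p: True, g: True, b: False}
  {b: True, p: True, g: True}
  {b: False, g: False, p: False}


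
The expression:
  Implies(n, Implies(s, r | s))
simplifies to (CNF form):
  True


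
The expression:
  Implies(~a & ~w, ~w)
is always true.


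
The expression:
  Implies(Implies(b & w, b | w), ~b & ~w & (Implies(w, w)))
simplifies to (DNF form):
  ~b & ~w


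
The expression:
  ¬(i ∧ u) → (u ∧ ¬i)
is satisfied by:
  {u: True}


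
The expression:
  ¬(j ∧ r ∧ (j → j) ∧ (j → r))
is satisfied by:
  {r: False, j: False}
  {j: True, r: False}
  {r: True, j: False}


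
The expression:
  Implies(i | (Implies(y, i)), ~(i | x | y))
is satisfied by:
  {y: True, i: False, x: False}
  {i: False, x: False, y: False}
  {y: True, x: True, i: False}


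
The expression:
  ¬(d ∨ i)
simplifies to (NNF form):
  ¬d ∧ ¬i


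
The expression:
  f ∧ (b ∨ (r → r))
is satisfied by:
  {f: True}


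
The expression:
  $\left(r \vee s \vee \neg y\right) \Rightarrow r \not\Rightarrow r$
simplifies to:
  $y \wedge \neg r \wedge \neg s$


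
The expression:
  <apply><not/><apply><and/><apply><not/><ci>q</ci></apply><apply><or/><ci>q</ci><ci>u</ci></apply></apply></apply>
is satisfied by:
  {q: True, u: False}
  {u: False, q: False}
  {u: True, q: True}


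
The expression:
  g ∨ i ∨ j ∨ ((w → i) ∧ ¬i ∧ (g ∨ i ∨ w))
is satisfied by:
  {i: True, g: True, j: True}
  {i: True, g: True, j: False}
  {i: True, j: True, g: False}
  {i: True, j: False, g: False}
  {g: True, j: True, i: False}
  {g: True, j: False, i: False}
  {j: True, g: False, i: False}


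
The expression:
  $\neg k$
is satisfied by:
  {k: False}


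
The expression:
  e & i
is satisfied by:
  {i: True, e: True}


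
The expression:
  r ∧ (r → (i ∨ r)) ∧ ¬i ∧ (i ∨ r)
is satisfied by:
  {r: True, i: False}


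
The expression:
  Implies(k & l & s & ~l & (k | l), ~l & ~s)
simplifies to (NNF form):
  True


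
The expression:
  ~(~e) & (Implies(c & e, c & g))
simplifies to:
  e & (g | ~c)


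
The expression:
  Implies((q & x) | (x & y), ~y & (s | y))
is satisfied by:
  {s: True, q: False, x: False, y: False}
  {s: False, q: False, x: False, y: False}
  {s: True, q: True, x: False, y: False}
  {q: True, s: False, x: False, y: False}
  {y: True, s: True, q: False, x: False}
  {y: True, s: False, q: False, x: False}
  {y: True, s: True, q: True, x: False}
  {y: True, q: True, s: False, x: False}
  {x: True, s: True, y: False, q: False}
  {x: True, y: False, q: False, s: False}
  {s: True, x: True, q: True, y: False}


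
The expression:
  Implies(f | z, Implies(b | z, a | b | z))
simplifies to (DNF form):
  True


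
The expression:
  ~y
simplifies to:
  ~y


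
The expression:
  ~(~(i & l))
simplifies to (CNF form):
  i & l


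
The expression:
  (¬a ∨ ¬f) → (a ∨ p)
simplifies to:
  a ∨ p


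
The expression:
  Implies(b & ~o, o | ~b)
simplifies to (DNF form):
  o | ~b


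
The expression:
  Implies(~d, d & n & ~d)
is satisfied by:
  {d: True}


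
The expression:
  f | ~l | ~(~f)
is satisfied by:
  {f: True, l: False}
  {l: False, f: False}
  {l: True, f: True}


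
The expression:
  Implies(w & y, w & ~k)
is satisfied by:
  {w: False, k: False, y: False}
  {y: True, w: False, k: False}
  {k: True, w: False, y: False}
  {y: True, k: True, w: False}
  {w: True, y: False, k: False}
  {y: True, w: True, k: False}
  {k: True, w: True, y: False}


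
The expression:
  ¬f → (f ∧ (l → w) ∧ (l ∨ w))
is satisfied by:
  {f: True}


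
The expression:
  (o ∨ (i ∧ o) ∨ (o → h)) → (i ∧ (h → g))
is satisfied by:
  {i: True, g: True, h: False}
  {i: True, h: False, g: False}
  {i: True, g: True, h: True}


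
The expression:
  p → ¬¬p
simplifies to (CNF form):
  True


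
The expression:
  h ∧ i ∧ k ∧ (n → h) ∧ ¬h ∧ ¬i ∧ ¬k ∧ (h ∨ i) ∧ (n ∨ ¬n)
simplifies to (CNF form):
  False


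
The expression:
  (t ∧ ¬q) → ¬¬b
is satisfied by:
  {b: True, q: True, t: False}
  {b: True, t: False, q: False}
  {q: True, t: False, b: False}
  {q: False, t: False, b: False}
  {b: True, q: True, t: True}
  {b: True, t: True, q: False}
  {q: True, t: True, b: False}


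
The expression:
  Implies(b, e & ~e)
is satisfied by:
  {b: False}


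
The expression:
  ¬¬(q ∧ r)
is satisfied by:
  {r: True, q: True}


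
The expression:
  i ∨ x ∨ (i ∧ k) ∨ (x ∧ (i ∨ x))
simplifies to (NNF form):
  i ∨ x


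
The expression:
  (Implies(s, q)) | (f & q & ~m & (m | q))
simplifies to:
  q | ~s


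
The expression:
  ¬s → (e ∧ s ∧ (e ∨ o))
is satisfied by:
  {s: True}


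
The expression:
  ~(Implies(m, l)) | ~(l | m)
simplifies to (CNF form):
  ~l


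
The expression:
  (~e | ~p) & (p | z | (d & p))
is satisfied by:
  {z: True, p: False, e: False}
  {z: True, e: True, p: False}
  {z: True, p: True, e: False}
  {p: True, e: False, z: False}


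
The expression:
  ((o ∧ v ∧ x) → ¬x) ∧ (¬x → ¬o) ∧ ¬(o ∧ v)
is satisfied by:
  {x: True, o: False, v: False}
  {x: False, o: False, v: False}
  {v: True, x: True, o: False}
  {v: True, x: False, o: False}
  {o: True, x: True, v: False}


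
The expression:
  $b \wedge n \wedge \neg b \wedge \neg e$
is never true.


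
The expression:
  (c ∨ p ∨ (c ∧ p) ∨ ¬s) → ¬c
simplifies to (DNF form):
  ¬c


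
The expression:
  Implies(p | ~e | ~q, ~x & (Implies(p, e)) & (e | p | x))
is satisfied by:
  {q: True, e: True, p: False, x: False}
  {e: True, q: False, p: False, x: False}
  {q: True, p: True, e: True, x: False}
  {p: True, e: True, q: False, x: False}
  {x: True, q: True, e: True, p: False}


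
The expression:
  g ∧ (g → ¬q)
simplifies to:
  g ∧ ¬q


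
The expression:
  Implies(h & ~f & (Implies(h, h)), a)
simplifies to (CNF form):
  a | f | ~h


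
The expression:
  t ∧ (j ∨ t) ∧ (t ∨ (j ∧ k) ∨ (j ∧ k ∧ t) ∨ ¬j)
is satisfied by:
  {t: True}


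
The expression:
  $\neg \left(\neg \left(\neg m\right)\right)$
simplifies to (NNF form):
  $\neg m$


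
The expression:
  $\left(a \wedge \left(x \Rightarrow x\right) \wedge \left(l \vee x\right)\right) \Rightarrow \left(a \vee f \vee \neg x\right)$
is always true.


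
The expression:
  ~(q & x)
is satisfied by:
  {q: False, x: False}
  {x: True, q: False}
  {q: True, x: False}


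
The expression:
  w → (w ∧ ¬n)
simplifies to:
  ¬n ∨ ¬w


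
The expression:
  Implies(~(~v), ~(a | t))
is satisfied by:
  {t: False, v: False, a: False}
  {a: True, t: False, v: False}
  {t: True, a: False, v: False}
  {a: True, t: True, v: False}
  {v: True, a: False, t: False}


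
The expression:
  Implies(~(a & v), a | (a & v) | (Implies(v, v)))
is always true.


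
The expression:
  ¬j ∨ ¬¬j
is always true.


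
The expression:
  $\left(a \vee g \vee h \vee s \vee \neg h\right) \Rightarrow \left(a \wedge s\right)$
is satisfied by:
  {a: True, s: True}


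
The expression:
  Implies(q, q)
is always true.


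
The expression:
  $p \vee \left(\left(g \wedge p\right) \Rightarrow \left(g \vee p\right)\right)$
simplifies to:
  $\text{True}$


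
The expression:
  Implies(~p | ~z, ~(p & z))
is always true.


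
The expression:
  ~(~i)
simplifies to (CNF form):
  i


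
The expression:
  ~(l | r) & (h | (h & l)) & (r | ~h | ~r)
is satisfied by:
  {h: True, r: False, l: False}


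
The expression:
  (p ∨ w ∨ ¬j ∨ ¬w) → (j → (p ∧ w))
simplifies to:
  (p ∧ w) ∨ ¬j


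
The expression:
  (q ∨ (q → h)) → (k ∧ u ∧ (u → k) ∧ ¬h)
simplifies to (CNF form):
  k ∧ u ∧ ¬h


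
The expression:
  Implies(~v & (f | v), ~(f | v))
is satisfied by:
  {v: True, f: False}
  {f: False, v: False}
  {f: True, v: True}


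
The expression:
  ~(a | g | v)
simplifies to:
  ~a & ~g & ~v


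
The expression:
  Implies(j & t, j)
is always true.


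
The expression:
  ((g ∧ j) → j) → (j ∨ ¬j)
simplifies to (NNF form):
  True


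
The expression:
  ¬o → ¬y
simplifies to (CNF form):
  o ∨ ¬y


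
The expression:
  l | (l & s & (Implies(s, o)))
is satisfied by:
  {l: True}


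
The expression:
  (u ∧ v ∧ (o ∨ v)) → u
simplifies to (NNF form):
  True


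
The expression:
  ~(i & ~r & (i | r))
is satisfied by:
  {r: True, i: False}
  {i: False, r: False}
  {i: True, r: True}


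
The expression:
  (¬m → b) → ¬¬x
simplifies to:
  x ∨ (¬b ∧ ¬m)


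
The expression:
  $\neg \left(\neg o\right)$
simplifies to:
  $o$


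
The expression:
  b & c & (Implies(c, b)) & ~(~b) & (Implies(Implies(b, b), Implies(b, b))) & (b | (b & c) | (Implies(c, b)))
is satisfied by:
  {c: True, b: True}


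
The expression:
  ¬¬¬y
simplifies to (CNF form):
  ¬y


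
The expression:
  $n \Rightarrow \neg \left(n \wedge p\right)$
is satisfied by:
  {p: False, n: False}
  {n: True, p: False}
  {p: True, n: False}


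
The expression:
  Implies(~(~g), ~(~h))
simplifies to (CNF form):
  h | ~g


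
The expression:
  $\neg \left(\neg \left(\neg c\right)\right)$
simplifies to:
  $\neg c$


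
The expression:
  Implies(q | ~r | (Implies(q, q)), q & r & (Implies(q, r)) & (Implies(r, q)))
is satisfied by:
  {r: True, q: True}


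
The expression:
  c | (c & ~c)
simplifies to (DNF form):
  c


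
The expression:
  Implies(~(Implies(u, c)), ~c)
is always true.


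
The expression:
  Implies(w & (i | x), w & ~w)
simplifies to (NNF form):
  ~w | (~i & ~x)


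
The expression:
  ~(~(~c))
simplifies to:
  ~c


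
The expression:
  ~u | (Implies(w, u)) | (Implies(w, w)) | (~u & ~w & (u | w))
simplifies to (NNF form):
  True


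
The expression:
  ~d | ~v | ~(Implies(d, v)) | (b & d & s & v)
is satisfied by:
  {b: True, s: True, v: False, d: False}
  {b: True, s: False, v: False, d: False}
  {s: True, b: False, v: False, d: False}
  {b: False, s: False, v: False, d: False}
  {b: True, d: True, s: True, v: False}
  {b: True, d: True, s: False, v: False}
  {d: True, s: True, b: False, v: False}
  {d: True, b: False, s: False, v: False}
  {b: True, v: True, s: True, d: False}
  {b: True, v: True, s: False, d: False}
  {v: True, s: True, b: False, d: False}
  {v: True, b: False, s: False, d: False}
  {b: True, d: True, v: True, s: True}


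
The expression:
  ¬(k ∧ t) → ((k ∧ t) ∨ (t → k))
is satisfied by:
  {k: True, t: False}
  {t: False, k: False}
  {t: True, k: True}


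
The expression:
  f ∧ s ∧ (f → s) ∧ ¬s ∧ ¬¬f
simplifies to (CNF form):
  False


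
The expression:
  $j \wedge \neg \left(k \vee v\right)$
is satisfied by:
  {j: True, v: False, k: False}


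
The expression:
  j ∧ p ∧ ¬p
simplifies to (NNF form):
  False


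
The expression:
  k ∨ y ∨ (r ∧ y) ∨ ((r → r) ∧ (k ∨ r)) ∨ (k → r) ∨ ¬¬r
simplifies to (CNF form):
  True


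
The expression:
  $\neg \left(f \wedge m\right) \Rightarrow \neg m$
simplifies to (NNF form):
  $f \vee \neg m$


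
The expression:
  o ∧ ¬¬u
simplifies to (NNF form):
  o ∧ u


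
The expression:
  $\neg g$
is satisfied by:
  {g: False}


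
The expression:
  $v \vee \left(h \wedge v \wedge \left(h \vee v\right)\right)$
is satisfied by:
  {v: True}


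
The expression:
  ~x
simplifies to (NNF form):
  ~x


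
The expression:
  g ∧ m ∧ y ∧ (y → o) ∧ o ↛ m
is never true.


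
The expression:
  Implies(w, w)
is always true.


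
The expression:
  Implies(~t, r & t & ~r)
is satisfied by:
  {t: True}


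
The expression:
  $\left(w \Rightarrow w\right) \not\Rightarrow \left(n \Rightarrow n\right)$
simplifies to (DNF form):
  $\text{False}$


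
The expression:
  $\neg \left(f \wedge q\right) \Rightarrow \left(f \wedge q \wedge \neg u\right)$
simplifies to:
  $f \wedge q$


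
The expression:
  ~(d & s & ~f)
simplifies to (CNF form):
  f | ~d | ~s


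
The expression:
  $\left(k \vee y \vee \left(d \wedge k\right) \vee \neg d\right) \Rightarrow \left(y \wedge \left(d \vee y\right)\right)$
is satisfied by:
  {y: True, d: True, k: False}
  {y: True, d: False, k: False}
  {y: True, k: True, d: True}
  {y: True, k: True, d: False}
  {d: True, k: False, y: False}


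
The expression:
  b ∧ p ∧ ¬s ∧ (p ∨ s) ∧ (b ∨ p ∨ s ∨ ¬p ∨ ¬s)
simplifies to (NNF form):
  b ∧ p ∧ ¬s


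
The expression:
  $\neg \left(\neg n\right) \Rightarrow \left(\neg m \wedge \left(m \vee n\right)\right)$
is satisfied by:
  {m: False, n: False}
  {n: True, m: False}
  {m: True, n: False}


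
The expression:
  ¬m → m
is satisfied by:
  {m: True}


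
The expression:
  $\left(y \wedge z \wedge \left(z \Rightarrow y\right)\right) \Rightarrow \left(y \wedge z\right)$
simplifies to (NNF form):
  $\text{True}$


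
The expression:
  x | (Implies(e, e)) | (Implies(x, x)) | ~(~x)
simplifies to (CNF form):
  True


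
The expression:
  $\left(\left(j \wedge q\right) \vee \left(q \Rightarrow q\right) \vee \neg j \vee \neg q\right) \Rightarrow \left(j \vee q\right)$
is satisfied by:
  {q: True, j: True}
  {q: True, j: False}
  {j: True, q: False}


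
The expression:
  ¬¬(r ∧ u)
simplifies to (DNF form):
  r ∧ u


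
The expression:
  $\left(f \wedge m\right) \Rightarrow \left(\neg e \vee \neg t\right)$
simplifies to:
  $\neg e \vee \neg f \vee \neg m \vee \neg t$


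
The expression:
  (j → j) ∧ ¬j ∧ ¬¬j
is never true.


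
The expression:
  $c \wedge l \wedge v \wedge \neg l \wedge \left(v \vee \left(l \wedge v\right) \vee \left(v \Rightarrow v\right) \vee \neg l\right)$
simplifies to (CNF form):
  $\text{False}$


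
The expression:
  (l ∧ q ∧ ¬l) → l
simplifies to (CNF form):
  True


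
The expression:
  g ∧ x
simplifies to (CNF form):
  g ∧ x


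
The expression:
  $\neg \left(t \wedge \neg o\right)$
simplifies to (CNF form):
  $o \vee \neg t$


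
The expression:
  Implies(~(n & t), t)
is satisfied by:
  {t: True}


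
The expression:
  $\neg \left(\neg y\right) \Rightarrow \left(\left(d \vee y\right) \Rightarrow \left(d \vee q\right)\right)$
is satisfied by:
  {d: True, q: True, y: False}
  {d: True, y: False, q: False}
  {q: True, y: False, d: False}
  {q: False, y: False, d: False}
  {d: True, q: True, y: True}
  {d: True, y: True, q: False}
  {q: True, y: True, d: False}


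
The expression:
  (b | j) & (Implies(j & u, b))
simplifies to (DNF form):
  b | (j & ~u)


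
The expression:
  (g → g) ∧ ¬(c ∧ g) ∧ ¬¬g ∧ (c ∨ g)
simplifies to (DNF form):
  g ∧ ¬c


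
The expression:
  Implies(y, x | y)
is always true.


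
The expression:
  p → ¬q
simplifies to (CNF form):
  ¬p ∨ ¬q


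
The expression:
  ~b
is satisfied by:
  {b: False}


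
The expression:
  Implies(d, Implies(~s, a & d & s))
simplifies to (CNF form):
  s | ~d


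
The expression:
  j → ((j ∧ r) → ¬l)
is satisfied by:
  {l: False, r: False, j: False}
  {j: True, l: False, r: False}
  {r: True, l: False, j: False}
  {j: True, r: True, l: False}
  {l: True, j: False, r: False}
  {j: True, l: True, r: False}
  {r: True, l: True, j: False}


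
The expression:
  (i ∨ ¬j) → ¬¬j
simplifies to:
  j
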